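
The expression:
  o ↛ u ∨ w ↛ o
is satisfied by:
  {w: True, o: False, u: False}
  {w: True, u: True, o: False}
  {w: True, o: True, u: False}
  {o: True, u: False, w: False}


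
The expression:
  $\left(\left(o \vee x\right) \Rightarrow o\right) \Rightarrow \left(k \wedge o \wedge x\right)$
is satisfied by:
  {x: True, k: True, o: False}
  {x: True, o: False, k: False}
  {x: True, k: True, o: True}


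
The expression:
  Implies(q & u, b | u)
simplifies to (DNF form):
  True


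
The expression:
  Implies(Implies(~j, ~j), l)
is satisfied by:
  {l: True}


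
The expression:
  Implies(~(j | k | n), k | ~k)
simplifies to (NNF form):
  True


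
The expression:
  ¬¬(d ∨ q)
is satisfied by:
  {d: True, q: True}
  {d: True, q: False}
  {q: True, d: False}


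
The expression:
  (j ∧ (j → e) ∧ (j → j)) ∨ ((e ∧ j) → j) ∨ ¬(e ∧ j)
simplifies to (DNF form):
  True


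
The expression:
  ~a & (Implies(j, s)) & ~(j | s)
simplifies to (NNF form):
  ~a & ~j & ~s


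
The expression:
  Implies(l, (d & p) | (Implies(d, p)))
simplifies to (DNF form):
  p | ~d | ~l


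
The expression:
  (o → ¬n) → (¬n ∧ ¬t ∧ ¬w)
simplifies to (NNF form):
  (n ∨ ¬t) ∧ (n ∨ ¬w) ∧ (o ∨ ¬n)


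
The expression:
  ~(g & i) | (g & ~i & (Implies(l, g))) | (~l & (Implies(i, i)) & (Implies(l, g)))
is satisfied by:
  {l: False, i: False, g: False}
  {g: True, l: False, i: False}
  {i: True, l: False, g: False}
  {g: True, i: True, l: False}
  {l: True, g: False, i: False}
  {g: True, l: True, i: False}
  {i: True, l: True, g: False}


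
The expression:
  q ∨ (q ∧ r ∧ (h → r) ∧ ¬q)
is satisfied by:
  {q: True}


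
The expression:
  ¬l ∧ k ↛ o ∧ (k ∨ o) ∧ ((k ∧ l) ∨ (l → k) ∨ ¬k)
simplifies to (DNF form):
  k ∧ ¬l ∧ ¬o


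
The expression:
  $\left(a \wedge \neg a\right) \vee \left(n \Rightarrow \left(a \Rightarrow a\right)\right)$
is always true.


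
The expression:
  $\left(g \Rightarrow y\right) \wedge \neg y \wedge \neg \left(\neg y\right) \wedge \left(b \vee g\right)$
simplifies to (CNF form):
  $\text{False}$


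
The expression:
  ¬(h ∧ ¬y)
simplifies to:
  y ∨ ¬h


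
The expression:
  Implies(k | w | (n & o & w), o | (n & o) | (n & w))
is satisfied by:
  {o: True, n: True, w: False, k: False}
  {o: True, n: False, w: False, k: False}
  {k: True, o: True, n: True, w: False}
  {k: True, o: True, n: False, w: False}
  {o: True, w: True, n: True, k: False}
  {o: True, w: True, n: False, k: False}
  {o: True, w: True, k: True, n: True}
  {o: True, w: True, k: True, n: False}
  {n: True, o: False, w: False, k: False}
  {o: False, n: False, w: False, k: False}
  {w: True, n: True, o: False, k: False}
  {k: True, w: True, n: True, o: False}


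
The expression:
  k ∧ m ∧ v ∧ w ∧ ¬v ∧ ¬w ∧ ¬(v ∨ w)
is never true.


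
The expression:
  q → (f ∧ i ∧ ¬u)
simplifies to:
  (f ∧ i ∧ ¬u) ∨ ¬q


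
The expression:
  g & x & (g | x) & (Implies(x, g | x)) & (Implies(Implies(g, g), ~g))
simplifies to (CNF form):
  False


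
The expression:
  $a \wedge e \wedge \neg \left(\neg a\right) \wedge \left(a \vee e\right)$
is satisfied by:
  {a: True, e: True}


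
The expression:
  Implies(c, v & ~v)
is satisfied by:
  {c: False}


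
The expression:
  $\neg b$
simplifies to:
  $\neg b$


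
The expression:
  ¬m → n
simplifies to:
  m ∨ n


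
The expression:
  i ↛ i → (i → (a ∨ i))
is always true.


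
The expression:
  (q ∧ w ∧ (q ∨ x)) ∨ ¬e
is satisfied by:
  {w: True, q: True, e: False}
  {w: True, q: False, e: False}
  {q: True, w: False, e: False}
  {w: False, q: False, e: False}
  {w: True, e: True, q: True}


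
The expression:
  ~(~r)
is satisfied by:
  {r: True}


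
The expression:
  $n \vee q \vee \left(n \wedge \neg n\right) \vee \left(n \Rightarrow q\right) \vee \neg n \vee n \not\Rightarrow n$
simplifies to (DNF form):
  $\text{True}$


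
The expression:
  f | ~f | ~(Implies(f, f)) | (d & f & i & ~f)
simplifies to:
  True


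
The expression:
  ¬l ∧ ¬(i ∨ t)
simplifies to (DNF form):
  ¬i ∧ ¬l ∧ ¬t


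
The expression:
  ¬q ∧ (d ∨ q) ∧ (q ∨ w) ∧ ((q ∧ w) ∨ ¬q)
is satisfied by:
  {w: True, d: True, q: False}


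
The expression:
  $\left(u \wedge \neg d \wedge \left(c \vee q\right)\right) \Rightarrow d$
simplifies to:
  $d \vee \left(\neg c \wedge \neg q\right) \vee \neg u$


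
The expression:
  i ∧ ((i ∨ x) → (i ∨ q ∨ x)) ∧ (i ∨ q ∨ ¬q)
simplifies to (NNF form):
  i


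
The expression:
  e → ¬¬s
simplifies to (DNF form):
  s ∨ ¬e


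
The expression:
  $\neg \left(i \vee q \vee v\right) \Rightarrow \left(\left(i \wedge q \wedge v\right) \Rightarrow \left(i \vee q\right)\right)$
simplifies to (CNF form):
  $\text{True}$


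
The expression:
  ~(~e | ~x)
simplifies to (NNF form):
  e & x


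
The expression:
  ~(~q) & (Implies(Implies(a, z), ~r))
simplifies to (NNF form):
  q & (a | ~r) & (~r | ~z)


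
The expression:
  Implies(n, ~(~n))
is always true.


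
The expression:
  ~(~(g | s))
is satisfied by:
  {g: True, s: True}
  {g: True, s: False}
  {s: True, g: False}


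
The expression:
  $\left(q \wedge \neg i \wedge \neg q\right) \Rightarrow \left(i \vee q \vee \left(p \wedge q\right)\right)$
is always true.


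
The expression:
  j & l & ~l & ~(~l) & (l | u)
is never true.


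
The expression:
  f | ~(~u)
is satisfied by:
  {u: True, f: True}
  {u: True, f: False}
  {f: True, u: False}


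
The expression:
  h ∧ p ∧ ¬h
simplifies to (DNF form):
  False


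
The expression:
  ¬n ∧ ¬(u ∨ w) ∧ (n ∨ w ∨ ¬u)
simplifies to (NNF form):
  ¬n ∧ ¬u ∧ ¬w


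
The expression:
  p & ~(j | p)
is never true.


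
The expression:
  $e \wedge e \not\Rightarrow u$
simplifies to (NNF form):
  $e \wedge \neg u$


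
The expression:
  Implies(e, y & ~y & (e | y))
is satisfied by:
  {e: False}


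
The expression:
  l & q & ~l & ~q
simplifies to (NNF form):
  False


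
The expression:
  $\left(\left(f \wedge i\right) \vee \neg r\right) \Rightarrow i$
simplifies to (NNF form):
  $i \vee r$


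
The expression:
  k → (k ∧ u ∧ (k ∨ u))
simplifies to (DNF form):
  u ∨ ¬k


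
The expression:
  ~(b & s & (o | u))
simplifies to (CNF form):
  (~b | ~o | ~s) & (~b | ~s | ~u)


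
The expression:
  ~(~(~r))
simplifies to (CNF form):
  ~r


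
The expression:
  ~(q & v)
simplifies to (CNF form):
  ~q | ~v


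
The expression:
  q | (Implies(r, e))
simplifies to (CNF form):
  e | q | ~r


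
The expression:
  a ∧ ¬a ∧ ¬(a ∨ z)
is never true.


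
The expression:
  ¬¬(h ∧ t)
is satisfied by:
  {t: True, h: True}


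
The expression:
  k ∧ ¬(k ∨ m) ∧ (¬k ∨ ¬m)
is never true.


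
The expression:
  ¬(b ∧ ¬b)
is always true.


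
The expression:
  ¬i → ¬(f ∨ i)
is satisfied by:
  {i: True, f: False}
  {f: False, i: False}
  {f: True, i: True}


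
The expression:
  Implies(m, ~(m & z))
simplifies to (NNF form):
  ~m | ~z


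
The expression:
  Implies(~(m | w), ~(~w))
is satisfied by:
  {m: True, w: True}
  {m: True, w: False}
  {w: True, m: False}


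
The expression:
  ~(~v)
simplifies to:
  v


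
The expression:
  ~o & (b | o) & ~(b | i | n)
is never true.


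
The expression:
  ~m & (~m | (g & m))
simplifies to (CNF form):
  ~m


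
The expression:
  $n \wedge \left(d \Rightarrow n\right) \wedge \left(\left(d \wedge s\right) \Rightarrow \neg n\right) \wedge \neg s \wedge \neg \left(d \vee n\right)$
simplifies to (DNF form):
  $\text{False}$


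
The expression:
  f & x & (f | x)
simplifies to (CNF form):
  f & x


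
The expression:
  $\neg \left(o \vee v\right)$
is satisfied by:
  {v: False, o: False}


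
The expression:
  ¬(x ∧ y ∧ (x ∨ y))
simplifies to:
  ¬x ∨ ¬y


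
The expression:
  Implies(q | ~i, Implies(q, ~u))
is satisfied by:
  {u: False, q: False}
  {q: True, u: False}
  {u: True, q: False}


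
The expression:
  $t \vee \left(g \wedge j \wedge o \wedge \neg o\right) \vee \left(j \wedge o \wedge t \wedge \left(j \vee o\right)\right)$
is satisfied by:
  {t: True}


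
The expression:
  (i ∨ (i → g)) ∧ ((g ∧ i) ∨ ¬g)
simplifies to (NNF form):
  i ∨ ¬g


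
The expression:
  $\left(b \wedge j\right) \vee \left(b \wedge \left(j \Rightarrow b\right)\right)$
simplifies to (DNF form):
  $b$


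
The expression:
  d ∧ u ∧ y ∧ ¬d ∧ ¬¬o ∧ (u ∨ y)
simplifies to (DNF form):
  False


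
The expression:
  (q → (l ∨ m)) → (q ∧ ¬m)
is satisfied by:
  {q: True, m: False}


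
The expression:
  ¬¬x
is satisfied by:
  {x: True}


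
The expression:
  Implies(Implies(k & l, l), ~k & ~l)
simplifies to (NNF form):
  ~k & ~l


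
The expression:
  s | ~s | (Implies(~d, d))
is always true.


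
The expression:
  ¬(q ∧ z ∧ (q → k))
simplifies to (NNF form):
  ¬k ∨ ¬q ∨ ¬z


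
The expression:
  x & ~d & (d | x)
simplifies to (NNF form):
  x & ~d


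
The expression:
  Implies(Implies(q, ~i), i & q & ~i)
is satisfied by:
  {i: True, q: True}


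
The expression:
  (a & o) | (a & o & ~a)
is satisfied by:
  {a: True, o: True}


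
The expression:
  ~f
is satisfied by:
  {f: False}


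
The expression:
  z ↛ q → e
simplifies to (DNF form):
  e ∨ q ∨ ¬z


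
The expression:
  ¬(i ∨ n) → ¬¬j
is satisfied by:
  {i: True, n: True, j: True}
  {i: True, n: True, j: False}
  {i: True, j: True, n: False}
  {i: True, j: False, n: False}
  {n: True, j: True, i: False}
  {n: True, j: False, i: False}
  {j: True, n: False, i: False}


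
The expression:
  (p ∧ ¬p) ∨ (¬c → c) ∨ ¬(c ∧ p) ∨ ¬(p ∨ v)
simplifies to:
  True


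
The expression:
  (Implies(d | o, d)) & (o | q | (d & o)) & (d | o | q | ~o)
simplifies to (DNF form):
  (d & o) | (q & ~o)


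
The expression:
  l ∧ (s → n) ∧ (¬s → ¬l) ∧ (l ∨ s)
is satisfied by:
  {s: True, n: True, l: True}


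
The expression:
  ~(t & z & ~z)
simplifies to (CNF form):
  True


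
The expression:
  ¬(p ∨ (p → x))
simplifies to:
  False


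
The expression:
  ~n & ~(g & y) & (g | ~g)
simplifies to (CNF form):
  ~n & (~g | ~y)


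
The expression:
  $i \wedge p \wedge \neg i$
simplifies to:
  $\text{False}$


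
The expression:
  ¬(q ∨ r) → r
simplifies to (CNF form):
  q ∨ r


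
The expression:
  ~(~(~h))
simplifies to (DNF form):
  ~h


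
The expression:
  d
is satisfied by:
  {d: True}


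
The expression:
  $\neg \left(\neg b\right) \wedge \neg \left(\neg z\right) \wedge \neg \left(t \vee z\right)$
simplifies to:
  $\text{False}$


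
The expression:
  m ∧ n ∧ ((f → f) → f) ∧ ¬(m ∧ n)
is never true.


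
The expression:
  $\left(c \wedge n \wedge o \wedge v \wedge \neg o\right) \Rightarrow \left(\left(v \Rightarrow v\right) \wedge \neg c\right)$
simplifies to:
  $\text{True}$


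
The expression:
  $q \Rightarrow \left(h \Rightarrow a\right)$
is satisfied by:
  {a: True, h: False, q: False}
  {h: False, q: False, a: False}
  {a: True, q: True, h: False}
  {q: True, h: False, a: False}
  {a: True, h: True, q: False}
  {h: True, a: False, q: False}
  {a: True, q: True, h: True}


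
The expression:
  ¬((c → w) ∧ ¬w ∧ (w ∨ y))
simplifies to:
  c ∨ w ∨ ¬y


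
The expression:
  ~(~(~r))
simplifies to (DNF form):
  ~r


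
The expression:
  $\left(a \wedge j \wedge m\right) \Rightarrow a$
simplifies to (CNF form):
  $\text{True}$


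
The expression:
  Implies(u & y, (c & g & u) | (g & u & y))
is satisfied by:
  {g: True, u: False, y: False}
  {u: False, y: False, g: False}
  {y: True, g: True, u: False}
  {y: True, u: False, g: False}
  {g: True, u: True, y: False}
  {u: True, g: False, y: False}
  {y: True, u: True, g: True}


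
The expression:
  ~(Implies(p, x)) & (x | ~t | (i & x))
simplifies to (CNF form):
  p & ~t & ~x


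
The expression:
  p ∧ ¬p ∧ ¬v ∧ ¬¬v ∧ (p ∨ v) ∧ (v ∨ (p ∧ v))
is never true.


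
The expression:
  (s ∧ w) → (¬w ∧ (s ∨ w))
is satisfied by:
  {s: False, w: False}
  {w: True, s: False}
  {s: True, w: False}


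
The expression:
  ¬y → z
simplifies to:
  y ∨ z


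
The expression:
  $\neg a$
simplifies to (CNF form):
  $\neg a$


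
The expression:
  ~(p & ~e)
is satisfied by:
  {e: True, p: False}
  {p: False, e: False}
  {p: True, e: True}


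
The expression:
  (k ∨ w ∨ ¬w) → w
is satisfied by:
  {w: True}


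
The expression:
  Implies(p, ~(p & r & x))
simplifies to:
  ~p | ~r | ~x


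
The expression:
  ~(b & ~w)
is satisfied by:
  {w: True, b: False}
  {b: False, w: False}
  {b: True, w: True}


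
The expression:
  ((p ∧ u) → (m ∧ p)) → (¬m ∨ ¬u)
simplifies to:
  ¬m ∨ ¬u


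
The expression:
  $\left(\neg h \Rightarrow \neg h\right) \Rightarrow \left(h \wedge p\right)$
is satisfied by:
  {h: True, p: True}


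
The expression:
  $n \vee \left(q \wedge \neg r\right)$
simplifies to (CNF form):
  $\left(n \vee q\right) \wedge \left(n \vee \neg r\right)$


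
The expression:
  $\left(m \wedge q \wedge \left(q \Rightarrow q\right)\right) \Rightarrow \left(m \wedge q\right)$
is always true.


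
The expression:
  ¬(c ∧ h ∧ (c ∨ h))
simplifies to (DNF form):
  ¬c ∨ ¬h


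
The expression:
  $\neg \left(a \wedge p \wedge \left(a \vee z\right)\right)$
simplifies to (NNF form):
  $\neg a \vee \neg p$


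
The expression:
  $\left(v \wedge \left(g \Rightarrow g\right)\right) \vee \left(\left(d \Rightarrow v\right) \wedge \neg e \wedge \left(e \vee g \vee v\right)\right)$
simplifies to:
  $v \vee \left(g \wedge \neg d \wedge \neg e\right)$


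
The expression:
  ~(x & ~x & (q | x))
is always true.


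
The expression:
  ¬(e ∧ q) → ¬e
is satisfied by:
  {q: True, e: False}
  {e: False, q: False}
  {e: True, q: True}


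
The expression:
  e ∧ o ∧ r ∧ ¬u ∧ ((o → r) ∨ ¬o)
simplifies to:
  e ∧ o ∧ r ∧ ¬u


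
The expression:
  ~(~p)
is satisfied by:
  {p: True}


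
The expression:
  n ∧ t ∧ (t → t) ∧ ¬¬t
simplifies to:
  n ∧ t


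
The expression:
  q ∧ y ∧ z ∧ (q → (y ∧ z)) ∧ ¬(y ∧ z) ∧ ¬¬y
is never true.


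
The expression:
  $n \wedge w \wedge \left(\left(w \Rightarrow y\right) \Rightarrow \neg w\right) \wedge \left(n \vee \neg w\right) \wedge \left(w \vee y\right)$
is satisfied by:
  {w: True, n: True, y: False}


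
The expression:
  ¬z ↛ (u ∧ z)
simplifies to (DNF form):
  ¬z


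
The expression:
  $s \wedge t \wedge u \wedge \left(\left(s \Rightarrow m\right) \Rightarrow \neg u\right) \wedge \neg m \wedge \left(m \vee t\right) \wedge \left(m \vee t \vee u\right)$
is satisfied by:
  {t: True, u: True, s: True, m: False}


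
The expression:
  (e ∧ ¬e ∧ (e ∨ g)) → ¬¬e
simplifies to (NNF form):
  True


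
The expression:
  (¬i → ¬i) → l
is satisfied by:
  {l: True}


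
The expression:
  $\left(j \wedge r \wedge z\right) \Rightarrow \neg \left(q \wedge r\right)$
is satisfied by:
  {q: False, z: False, r: False, j: False}
  {j: True, q: False, z: False, r: False}
  {r: True, q: False, z: False, j: False}
  {j: True, r: True, q: False, z: False}
  {z: True, j: False, q: False, r: False}
  {j: True, z: True, q: False, r: False}
  {r: True, z: True, j: False, q: False}
  {j: True, r: True, z: True, q: False}
  {q: True, r: False, z: False, j: False}
  {j: True, q: True, r: False, z: False}
  {r: True, q: True, j: False, z: False}
  {j: True, r: True, q: True, z: False}
  {z: True, q: True, r: False, j: False}
  {j: True, z: True, q: True, r: False}
  {r: True, z: True, q: True, j: False}


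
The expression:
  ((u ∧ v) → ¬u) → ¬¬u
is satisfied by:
  {u: True}


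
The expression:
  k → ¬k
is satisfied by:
  {k: False}


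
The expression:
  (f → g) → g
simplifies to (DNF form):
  f ∨ g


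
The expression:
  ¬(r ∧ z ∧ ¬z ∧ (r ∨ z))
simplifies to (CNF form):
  True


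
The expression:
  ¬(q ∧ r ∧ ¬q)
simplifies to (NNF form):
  True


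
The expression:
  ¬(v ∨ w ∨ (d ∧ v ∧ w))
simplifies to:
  ¬v ∧ ¬w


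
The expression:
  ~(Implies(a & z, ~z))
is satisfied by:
  {a: True, z: True}


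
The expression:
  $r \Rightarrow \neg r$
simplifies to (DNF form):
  $\neg r$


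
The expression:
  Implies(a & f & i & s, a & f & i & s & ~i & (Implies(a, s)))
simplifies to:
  ~a | ~f | ~i | ~s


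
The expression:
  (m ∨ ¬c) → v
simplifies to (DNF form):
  v ∨ (c ∧ ¬m)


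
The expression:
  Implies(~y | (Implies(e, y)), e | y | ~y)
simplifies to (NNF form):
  True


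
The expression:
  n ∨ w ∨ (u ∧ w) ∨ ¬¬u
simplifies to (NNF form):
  n ∨ u ∨ w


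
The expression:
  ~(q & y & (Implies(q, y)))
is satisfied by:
  {q: False, y: False}
  {y: True, q: False}
  {q: True, y: False}


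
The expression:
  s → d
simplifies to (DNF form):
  d ∨ ¬s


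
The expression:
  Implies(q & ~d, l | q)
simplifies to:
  True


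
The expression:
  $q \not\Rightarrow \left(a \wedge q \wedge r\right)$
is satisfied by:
  {q: True, a: False, r: False}
  {r: True, q: True, a: False}
  {a: True, q: True, r: False}


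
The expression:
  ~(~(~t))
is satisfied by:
  {t: False}


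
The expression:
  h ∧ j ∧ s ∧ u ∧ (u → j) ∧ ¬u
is never true.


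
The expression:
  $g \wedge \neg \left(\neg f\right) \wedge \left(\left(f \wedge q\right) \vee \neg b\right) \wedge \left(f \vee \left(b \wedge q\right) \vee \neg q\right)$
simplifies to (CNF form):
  $f \wedge g \wedge \left(q \vee \neg b\right)$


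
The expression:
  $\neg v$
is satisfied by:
  {v: False}


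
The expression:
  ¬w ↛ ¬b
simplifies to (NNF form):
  b ∧ ¬w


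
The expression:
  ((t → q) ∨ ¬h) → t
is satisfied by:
  {t: True}


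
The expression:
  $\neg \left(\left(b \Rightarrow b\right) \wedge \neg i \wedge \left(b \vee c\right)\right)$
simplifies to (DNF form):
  $i \vee \left(\neg b \wedge \neg c\right)$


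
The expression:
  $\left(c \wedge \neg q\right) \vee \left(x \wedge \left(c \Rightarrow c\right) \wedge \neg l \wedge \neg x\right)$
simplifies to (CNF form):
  $c \wedge \neg q$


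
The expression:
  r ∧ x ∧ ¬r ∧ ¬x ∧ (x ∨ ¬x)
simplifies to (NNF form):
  False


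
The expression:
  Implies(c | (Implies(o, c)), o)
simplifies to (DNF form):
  o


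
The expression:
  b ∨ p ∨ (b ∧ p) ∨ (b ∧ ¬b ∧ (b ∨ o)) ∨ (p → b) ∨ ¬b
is always true.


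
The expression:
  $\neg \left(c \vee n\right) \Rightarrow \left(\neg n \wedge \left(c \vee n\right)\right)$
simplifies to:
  $c \vee n$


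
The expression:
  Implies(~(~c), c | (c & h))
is always true.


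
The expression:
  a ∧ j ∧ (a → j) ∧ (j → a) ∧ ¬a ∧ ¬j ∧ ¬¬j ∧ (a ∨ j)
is never true.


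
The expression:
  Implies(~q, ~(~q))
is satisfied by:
  {q: True}


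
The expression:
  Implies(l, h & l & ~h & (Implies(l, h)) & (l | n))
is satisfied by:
  {l: False}


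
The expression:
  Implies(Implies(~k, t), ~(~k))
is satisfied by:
  {k: True, t: False}
  {t: False, k: False}
  {t: True, k: True}


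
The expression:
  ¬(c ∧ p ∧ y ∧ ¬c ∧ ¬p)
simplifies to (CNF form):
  True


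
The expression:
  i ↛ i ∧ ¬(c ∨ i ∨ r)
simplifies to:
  False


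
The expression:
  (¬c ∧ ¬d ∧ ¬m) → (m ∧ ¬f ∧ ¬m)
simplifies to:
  c ∨ d ∨ m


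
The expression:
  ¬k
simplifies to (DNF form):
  ¬k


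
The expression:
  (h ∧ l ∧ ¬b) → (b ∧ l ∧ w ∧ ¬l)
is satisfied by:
  {b: True, l: False, h: False}
  {l: False, h: False, b: False}
  {h: True, b: True, l: False}
  {h: True, l: False, b: False}
  {b: True, l: True, h: False}
  {l: True, b: False, h: False}
  {h: True, l: True, b: True}


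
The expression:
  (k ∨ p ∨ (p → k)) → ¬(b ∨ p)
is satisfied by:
  {p: False, b: False}


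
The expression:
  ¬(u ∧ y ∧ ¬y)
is always true.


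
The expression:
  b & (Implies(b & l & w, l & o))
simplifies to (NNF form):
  b & (o | ~l | ~w)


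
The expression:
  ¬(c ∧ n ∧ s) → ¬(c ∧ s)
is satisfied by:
  {n: True, s: False, c: False}
  {s: False, c: False, n: False}
  {n: True, c: True, s: False}
  {c: True, s: False, n: False}
  {n: True, s: True, c: False}
  {s: True, n: False, c: False}
  {n: True, c: True, s: True}


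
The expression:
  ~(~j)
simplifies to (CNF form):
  j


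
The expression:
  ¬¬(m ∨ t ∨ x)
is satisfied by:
  {x: True, t: True, m: True}
  {x: True, t: True, m: False}
  {x: True, m: True, t: False}
  {x: True, m: False, t: False}
  {t: True, m: True, x: False}
  {t: True, m: False, x: False}
  {m: True, t: False, x: False}


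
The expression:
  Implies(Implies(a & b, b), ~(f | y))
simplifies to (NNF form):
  ~f & ~y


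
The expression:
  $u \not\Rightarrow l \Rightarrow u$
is always true.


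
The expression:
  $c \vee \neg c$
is always true.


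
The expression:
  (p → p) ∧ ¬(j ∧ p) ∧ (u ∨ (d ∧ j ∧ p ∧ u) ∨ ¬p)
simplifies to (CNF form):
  (u ∨ ¬p) ∧ (¬j ∨ ¬p)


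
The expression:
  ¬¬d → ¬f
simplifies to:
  ¬d ∨ ¬f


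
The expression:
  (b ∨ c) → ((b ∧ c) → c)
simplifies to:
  True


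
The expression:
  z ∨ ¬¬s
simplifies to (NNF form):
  s ∨ z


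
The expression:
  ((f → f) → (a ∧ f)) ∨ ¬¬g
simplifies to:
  g ∨ (a ∧ f)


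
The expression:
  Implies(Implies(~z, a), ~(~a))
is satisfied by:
  {a: True, z: False}
  {z: False, a: False}
  {z: True, a: True}


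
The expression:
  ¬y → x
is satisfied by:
  {y: True, x: True}
  {y: True, x: False}
  {x: True, y: False}


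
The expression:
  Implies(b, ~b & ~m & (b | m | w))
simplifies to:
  ~b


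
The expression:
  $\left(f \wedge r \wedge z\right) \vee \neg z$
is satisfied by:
  {r: True, f: True, z: False}
  {r: True, f: False, z: False}
  {f: True, r: False, z: False}
  {r: False, f: False, z: False}
  {r: True, z: True, f: True}


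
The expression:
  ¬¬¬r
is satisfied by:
  {r: False}


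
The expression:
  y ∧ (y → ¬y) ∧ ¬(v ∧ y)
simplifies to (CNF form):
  False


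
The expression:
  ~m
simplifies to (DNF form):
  ~m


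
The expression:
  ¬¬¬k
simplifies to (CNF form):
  ¬k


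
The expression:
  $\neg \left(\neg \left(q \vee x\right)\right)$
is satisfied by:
  {x: True, q: True}
  {x: True, q: False}
  {q: True, x: False}


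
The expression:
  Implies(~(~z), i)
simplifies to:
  i | ~z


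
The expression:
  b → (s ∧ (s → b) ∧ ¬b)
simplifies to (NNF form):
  ¬b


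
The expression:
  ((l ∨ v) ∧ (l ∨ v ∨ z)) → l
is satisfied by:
  {l: True, v: False}
  {v: False, l: False}
  {v: True, l: True}


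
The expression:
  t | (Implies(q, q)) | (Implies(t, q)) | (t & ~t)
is always true.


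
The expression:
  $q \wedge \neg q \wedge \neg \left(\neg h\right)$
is never true.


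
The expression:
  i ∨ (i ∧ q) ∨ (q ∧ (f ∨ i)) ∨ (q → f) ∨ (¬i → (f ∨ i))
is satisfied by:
  {i: True, f: True, q: False}
  {i: True, f: False, q: False}
  {f: True, i: False, q: False}
  {i: False, f: False, q: False}
  {i: True, q: True, f: True}
  {i: True, q: True, f: False}
  {q: True, f: True, i: False}


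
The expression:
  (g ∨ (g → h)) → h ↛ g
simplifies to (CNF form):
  h ∧ ¬g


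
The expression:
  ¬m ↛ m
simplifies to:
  True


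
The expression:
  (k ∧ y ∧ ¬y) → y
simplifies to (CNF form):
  True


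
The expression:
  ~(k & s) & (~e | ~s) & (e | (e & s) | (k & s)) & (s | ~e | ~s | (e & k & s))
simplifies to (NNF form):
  e & ~s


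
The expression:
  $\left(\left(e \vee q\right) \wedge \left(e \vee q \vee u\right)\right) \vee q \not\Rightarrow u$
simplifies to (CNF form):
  $e \vee q$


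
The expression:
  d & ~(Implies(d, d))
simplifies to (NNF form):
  False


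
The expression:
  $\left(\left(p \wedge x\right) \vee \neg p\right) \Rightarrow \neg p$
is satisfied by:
  {p: False, x: False}
  {x: True, p: False}
  {p: True, x: False}


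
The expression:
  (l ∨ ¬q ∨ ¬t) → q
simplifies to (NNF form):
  q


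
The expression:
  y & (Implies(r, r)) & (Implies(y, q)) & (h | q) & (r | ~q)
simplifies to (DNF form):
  q & r & y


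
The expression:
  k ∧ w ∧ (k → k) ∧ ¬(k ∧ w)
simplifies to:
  False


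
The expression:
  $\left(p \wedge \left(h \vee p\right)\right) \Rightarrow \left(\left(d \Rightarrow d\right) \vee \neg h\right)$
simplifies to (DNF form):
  $\text{True}$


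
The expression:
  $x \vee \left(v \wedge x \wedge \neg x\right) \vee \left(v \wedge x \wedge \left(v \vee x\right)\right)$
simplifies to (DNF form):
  $x$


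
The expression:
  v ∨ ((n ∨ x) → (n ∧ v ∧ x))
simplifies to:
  v ∨ (¬n ∧ ¬x)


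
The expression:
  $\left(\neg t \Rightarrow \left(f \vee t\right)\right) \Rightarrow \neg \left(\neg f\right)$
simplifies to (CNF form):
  $f \vee \neg t$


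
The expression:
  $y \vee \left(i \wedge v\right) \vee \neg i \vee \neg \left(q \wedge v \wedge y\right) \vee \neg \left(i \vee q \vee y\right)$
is always true.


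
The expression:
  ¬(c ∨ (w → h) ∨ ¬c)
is never true.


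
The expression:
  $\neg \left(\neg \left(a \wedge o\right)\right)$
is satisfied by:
  {a: True, o: True}


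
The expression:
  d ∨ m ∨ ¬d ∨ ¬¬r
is always true.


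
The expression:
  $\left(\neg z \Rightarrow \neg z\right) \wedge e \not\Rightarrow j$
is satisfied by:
  {e: True, j: False}


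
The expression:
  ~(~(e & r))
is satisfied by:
  {r: True, e: True}


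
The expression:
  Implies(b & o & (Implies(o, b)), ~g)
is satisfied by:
  {g: False, o: False, b: False}
  {b: True, g: False, o: False}
  {o: True, g: False, b: False}
  {b: True, o: True, g: False}
  {g: True, b: False, o: False}
  {b: True, g: True, o: False}
  {o: True, g: True, b: False}


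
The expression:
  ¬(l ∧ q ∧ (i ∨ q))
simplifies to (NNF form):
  ¬l ∨ ¬q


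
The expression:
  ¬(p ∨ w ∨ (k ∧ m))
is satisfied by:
  {k: False, m: False, w: False, p: False}
  {m: True, p: False, k: False, w: False}
  {k: True, p: False, m: False, w: False}


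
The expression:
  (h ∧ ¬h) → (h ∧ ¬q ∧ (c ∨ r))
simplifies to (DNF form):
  True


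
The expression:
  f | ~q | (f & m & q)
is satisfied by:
  {f: True, q: False}
  {q: False, f: False}
  {q: True, f: True}


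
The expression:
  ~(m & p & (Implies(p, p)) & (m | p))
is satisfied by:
  {p: False, m: False}
  {m: True, p: False}
  {p: True, m: False}


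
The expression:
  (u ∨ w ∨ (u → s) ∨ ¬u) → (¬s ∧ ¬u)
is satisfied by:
  {u: False, s: False}


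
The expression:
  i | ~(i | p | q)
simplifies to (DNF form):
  i | (~p & ~q)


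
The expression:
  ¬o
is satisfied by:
  {o: False}


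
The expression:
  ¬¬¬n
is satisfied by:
  {n: False}


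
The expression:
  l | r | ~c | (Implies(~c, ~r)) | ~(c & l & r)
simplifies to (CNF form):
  True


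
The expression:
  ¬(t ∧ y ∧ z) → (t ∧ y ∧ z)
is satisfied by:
  {t: True, z: True, y: True}


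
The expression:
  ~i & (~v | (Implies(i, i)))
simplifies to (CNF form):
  ~i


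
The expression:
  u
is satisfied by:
  {u: True}


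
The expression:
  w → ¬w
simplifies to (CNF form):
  ¬w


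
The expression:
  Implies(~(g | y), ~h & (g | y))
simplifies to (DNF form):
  g | y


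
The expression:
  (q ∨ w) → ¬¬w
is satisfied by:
  {w: True, q: False}
  {q: False, w: False}
  {q: True, w: True}


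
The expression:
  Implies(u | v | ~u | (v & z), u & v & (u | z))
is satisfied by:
  {u: True, v: True}


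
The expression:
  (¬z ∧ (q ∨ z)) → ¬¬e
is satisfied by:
  {z: True, e: True, q: False}
  {z: True, e: False, q: False}
  {e: True, z: False, q: False}
  {z: False, e: False, q: False}
  {z: True, q: True, e: True}
  {z: True, q: True, e: False}
  {q: True, e: True, z: False}


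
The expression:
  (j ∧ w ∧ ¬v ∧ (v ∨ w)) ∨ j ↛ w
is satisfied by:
  {j: True, w: False, v: False}
  {j: True, v: True, w: False}
  {j: True, w: True, v: False}


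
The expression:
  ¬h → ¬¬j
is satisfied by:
  {h: True, j: True}
  {h: True, j: False}
  {j: True, h: False}


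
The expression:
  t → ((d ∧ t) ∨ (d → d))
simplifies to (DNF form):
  True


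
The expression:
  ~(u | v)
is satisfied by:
  {u: False, v: False}


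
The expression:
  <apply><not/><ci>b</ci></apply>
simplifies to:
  <apply><not/><ci>b</ci></apply>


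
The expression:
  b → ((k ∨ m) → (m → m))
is always true.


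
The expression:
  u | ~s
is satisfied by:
  {u: True, s: False}
  {s: False, u: False}
  {s: True, u: True}


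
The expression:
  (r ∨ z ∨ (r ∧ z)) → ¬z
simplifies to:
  ¬z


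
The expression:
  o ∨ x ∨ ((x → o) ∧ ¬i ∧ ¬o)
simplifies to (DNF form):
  o ∨ x ∨ ¬i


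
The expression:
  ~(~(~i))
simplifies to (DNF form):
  ~i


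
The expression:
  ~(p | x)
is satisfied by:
  {x: False, p: False}


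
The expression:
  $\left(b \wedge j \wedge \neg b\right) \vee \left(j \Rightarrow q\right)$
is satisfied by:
  {q: True, j: False}
  {j: False, q: False}
  {j: True, q: True}


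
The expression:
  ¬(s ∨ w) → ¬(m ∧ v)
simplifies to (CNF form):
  s ∨ w ∨ ¬m ∨ ¬v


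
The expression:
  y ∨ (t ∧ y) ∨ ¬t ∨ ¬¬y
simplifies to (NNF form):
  y ∨ ¬t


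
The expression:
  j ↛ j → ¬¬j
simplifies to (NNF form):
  True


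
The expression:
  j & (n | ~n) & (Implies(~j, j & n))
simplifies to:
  j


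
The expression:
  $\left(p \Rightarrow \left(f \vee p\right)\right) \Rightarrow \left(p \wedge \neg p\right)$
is never true.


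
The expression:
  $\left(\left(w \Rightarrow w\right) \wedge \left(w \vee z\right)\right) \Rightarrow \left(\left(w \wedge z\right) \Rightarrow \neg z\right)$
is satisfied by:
  {w: False, z: False}
  {z: True, w: False}
  {w: True, z: False}


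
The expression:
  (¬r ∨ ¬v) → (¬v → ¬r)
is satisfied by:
  {v: True, r: False}
  {r: False, v: False}
  {r: True, v: True}


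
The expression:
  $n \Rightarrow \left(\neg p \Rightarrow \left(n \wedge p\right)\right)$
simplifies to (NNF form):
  $p \vee \neg n$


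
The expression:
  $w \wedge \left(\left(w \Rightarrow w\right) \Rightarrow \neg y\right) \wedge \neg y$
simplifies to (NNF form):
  $w \wedge \neg y$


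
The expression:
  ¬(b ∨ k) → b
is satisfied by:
  {b: True, k: True}
  {b: True, k: False}
  {k: True, b: False}


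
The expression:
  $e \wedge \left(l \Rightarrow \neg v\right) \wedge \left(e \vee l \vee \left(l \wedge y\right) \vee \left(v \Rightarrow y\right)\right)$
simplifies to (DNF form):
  $\left(e \wedge \neg l\right) \vee \left(e \wedge \neg v\right)$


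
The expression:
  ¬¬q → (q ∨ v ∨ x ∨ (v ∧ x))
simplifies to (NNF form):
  True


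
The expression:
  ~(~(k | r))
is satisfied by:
  {r: True, k: True}
  {r: True, k: False}
  {k: True, r: False}


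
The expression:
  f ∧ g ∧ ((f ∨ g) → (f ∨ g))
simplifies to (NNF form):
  f ∧ g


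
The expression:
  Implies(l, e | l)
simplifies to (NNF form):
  True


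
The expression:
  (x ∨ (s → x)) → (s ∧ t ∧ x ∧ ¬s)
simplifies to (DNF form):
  s ∧ ¬x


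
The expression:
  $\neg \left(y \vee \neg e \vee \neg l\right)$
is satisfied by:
  {e: True, l: True, y: False}


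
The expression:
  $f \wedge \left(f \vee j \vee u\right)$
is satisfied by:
  {f: True}


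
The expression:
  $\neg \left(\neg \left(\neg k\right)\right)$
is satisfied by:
  {k: False}


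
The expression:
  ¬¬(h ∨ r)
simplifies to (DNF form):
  h ∨ r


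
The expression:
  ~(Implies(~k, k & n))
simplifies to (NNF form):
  ~k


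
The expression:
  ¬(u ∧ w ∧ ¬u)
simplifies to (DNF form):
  True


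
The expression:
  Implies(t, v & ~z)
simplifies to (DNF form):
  ~t | (v & ~z)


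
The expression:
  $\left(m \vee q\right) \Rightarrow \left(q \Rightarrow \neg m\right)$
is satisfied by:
  {m: False, q: False}
  {q: True, m: False}
  {m: True, q: False}


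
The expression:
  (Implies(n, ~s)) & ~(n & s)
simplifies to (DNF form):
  ~n | ~s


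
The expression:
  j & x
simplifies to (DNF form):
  j & x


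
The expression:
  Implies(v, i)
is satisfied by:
  {i: True, v: False}
  {v: False, i: False}
  {v: True, i: True}


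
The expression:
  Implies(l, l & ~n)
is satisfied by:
  {l: False, n: False}
  {n: True, l: False}
  {l: True, n: False}


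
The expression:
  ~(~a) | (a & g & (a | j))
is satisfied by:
  {a: True}


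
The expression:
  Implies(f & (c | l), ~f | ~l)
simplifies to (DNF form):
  ~f | ~l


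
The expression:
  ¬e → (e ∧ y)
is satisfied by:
  {e: True}


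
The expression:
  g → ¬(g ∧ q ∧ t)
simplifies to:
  ¬g ∨ ¬q ∨ ¬t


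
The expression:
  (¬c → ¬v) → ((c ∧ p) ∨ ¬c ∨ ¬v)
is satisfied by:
  {p: True, v: False, c: False}
  {v: False, c: False, p: False}
  {c: True, p: True, v: False}
  {c: True, v: False, p: False}
  {p: True, v: True, c: False}
  {v: True, p: False, c: False}
  {c: True, v: True, p: True}


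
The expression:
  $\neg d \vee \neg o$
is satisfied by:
  {o: False, d: False}
  {d: True, o: False}
  {o: True, d: False}


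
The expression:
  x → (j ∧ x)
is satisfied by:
  {j: True, x: False}
  {x: False, j: False}
  {x: True, j: True}


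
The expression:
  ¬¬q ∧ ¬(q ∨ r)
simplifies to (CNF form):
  False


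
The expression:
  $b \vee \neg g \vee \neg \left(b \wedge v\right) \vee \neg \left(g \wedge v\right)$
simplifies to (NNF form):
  $\text{True}$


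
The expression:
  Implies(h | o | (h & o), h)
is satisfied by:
  {h: True, o: False}
  {o: False, h: False}
  {o: True, h: True}


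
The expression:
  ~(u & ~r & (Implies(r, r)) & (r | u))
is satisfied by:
  {r: True, u: False}
  {u: False, r: False}
  {u: True, r: True}


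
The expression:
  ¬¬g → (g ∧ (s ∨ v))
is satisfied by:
  {v: True, s: True, g: False}
  {v: True, g: False, s: False}
  {s: True, g: False, v: False}
  {s: False, g: False, v: False}
  {v: True, s: True, g: True}
  {v: True, g: True, s: False}
  {s: True, g: True, v: False}


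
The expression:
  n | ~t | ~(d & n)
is always true.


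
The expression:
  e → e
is always true.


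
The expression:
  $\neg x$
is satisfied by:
  {x: False}


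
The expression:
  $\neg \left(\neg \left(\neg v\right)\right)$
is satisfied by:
  {v: False}


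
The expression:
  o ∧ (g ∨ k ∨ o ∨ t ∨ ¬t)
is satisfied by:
  {o: True}


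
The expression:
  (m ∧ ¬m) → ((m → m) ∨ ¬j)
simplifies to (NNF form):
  True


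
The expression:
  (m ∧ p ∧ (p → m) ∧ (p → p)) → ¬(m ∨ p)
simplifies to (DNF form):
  ¬m ∨ ¬p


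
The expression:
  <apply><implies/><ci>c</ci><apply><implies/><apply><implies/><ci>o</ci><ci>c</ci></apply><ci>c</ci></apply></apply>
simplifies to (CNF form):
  <true/>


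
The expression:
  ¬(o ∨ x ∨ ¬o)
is never true.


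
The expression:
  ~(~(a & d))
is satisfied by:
  {a: True, d: True}


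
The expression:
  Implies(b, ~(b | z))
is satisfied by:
  {b: False}


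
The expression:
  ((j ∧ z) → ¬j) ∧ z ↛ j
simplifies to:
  z ∧ ¬j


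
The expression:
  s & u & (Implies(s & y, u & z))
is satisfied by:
  {z: True, u: True, s: True, y: False}
  {u: True, s: True, z: False, y: False}
  {y: True, z: True, u: True, s: True}


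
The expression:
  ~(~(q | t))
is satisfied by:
  {t: True, q: True}
  {t: True, q: False}
  {q: True, t: False}


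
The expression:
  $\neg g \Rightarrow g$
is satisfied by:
  {g: True}


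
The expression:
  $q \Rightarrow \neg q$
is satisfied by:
  {q: False}


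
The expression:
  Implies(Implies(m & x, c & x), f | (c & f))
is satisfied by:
  {m: True, f: True, x: True, c: False}
  {m: True, f: True, c: False, x: False}
  {f: True, x: True, c: False, m: False}
  {f: True, c: False, x: False, m: False}
  {f: True, m: True, c: True, x: True}
  {f: True, m: True, c: True, x: False}
  {f: True, c: True, x: True, m: False}
  {f: True, c: True, x: False, m: False}
  {m: True, x: True, c: False, f: False}


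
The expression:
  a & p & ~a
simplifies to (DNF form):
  False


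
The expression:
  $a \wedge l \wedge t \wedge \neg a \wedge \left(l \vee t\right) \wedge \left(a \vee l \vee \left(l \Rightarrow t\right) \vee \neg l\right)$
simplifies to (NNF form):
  $\text{False}$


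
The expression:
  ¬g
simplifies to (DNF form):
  ¬g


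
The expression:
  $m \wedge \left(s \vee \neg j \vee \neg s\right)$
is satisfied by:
  {m: True}


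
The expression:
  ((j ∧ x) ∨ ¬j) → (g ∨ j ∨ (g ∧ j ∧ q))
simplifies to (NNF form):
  g ∨ j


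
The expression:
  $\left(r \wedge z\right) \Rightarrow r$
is always true.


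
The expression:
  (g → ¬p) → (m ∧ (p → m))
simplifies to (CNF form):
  (g ∨ m) ∧ (m ∨ p)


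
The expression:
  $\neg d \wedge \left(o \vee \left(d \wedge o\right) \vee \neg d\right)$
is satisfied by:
  {d: False}


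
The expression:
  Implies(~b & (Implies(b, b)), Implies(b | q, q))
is always true.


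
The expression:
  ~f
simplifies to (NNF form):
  ~f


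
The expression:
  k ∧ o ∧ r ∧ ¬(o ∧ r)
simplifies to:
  False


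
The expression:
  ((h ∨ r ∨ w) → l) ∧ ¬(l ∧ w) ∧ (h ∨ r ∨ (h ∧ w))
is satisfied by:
  {r: True, h: True, l: True, w: False}
  {r: True, l: True, h: False, w: False}
  {h: True, l: True, r: False, w: False}


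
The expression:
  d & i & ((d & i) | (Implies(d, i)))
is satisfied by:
  {i: True, d: True}
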